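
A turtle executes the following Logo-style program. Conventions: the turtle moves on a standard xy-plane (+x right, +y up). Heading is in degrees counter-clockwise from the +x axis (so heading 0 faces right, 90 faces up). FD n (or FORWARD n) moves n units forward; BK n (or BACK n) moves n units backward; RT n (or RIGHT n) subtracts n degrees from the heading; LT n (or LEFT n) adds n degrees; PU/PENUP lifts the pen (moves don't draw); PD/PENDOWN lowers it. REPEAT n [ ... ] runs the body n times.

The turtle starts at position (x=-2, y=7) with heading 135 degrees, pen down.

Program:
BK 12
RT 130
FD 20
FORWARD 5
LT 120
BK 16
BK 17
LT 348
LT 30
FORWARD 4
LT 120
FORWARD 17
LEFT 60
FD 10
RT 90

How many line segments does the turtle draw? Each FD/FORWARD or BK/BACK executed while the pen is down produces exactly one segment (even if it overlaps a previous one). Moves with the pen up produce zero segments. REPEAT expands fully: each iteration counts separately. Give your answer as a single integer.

Executing turtle program step by step:
Start: pos=(-2,7), heading=135, pen down
BK 12: (-2,7) -> (6.485,-1.485) [heading=135, draw]
RT 130: heading 135 -> 5
FD 20: (6.485,-1.485) -> (26.409,0.258) [heading=5, draw]
FD 5: (26.409,0.258) -> (31.39,0.694) [heading=5, draw]
LT 120: heading 5 -> 125
BK 16: (31.39,0.694) -> (40.567,-12.413) [heading=125, draw]
BK 17: (40.567,-12.413) -> (50.318,-26.338) [heading=125, draw]
LT 348: heading 125 -> 113
LT 30: heading 113 -> 143
FD 4: (50.318,-26.338) -> (47.124,-23.931) [heading=143, draw]
LT 120: heading 143 -> 263
FD 17: (47.124,-23.931) -> (45.052,-40.804) [heading=263, draw]
LT 60: heading 263 -> 323
FD 10: (45.052,-40.804) -> (53.038,-46.823) [heading=323, draw]
RT 90: heading 323 -> 233
Final: pos=(53.038,-46.823), heading=233, 8 segment(s) drawn
Segments drawn: 8

Answer: 8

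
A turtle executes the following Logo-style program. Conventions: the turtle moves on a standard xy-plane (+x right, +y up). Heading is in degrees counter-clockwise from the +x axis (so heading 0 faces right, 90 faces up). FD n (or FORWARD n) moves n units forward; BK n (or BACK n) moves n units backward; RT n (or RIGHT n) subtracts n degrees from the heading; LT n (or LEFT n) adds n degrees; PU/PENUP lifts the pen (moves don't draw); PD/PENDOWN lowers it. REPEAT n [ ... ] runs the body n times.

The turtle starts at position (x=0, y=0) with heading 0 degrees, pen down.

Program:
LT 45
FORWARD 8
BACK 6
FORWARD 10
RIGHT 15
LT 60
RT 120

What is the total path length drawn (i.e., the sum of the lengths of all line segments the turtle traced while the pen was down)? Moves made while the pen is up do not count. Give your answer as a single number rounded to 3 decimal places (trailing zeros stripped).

Answer: 24

Derivation:
Executing turtle program step by step:
Start: pos=(0,0), heading=0, pen down
LT 45: heading 0 -> 45
FD 8: (0,0) -> (5.657,5.657) [heading=45, draw]
BK 6: (5.657,5.657) -> (1.414,1.414) [heading=45, draw]
FD 10: (1.414,1.414) -> (8.485,8.485) [heading=45, draw]
RT 15: heading 45 -> 30
LT 60: heading 30 -> 90
RT 120: heading 90 -> 330
Final: pos=(8.485,8.485), heading=330, 3 segment(s) drawn

Segment lengths:
  seg 1: (0,0) -> (5.657,5.657), length = 8
  seg 2: (5.657,5.657) -> (1.414,1.414), length = 6
  seg 3: (1.414,1.414) -> (8.485,8.485), length = 10
Total = 24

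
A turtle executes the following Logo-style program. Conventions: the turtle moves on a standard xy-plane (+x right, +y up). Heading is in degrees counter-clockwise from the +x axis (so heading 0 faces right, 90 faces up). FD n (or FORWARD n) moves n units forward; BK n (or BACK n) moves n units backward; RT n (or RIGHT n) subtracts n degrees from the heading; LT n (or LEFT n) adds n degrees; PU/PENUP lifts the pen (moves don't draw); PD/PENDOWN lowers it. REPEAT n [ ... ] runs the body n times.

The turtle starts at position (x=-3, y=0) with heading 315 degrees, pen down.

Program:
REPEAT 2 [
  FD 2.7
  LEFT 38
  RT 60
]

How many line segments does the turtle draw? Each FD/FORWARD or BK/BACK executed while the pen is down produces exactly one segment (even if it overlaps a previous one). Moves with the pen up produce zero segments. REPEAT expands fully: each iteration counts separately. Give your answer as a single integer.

Executing turtle program step by step:
Start: pos=(-3,0), heading=315, pen down
REPEAT 2 [
  -- iteration 1/2 --
  FD 2.7: (-3,0) -> (-1.091,-1.909) [heading=315, draw]
  LT 38: heading 315 -> 353
  RT 60: heading 353 -> 293
  -- iteration 2/2 --
  FD 2.7: (-1.091,-1.909) -> (-0.036,-4.395) [heading=293, draw]
  LT 38: heading 293 -> 331
  RT 60: heading 331 -> 271
]
Final: pos=(-0.036,-4.395), heading=271, 2 segment(s) drawn
Segments drawn: 2

Answer: 2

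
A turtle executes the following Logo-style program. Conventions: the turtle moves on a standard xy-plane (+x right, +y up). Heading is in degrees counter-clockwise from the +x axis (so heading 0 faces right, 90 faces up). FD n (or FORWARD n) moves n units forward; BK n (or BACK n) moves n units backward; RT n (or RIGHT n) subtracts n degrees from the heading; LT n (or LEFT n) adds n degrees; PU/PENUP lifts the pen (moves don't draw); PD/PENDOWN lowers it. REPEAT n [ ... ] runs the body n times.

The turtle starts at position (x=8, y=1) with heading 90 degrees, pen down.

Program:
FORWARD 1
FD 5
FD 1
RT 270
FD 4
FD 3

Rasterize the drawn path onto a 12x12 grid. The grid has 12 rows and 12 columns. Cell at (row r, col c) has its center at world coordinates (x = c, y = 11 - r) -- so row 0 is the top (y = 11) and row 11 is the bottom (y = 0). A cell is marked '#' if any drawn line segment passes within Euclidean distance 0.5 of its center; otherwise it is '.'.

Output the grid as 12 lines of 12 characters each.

Answer: ............
............
............
.########...
........#...
........#...
........#...
........#...
........#...
........#...
........#...
............

Derivation:
Segment 0: (8,1) -> (8,2)
Segment 1: (8,2) -> (8,7)
Segment 2: (8,7) -> (8,8)
Segment 3: (8,8) -> (4,8)
Segment 4: (4,8) -> (1,8)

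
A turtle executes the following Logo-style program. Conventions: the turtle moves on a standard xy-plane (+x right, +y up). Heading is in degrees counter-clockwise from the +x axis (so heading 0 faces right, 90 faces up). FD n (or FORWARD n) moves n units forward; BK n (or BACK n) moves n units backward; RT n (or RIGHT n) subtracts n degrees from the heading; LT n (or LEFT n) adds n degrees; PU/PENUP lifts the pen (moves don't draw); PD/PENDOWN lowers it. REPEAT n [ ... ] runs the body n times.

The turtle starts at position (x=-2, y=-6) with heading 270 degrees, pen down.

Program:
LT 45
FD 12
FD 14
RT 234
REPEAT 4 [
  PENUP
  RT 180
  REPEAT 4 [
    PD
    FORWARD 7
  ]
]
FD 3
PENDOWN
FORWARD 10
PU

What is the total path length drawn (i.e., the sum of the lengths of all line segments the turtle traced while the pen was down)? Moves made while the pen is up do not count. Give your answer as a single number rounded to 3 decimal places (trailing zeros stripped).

Executing turtle program step by step:
Start: pos=(-2,-6), heading=270, pen down
LT 45: heading 270 -> 315
FD 12: (-2,-6) -> (6.485,-14.485) [heading=315, draw]
FD 14: (6.485,-14.485) -> (16.385,-24.385) [heading=315, draw]
RT 234: heading 315 -> 81
REPEAT 4 [
  -- iteration 1/4 --
  PU: pen up
  RT 180: heading 81 -> 261
  REPEAT 4 [
    -- iteration 1/4 --
    PD: pen down
    FD 7: (16.385,-24.385) -> (15.29,-31.299) [heading=261, draw]
    -- iteration 2/4 --
    PD: pen down
    FD 7: (15.29,-31.299) -> (14.195,-38.212) [heading=261, draw]
    -- iteration 3/4 --
    PD: pen down
    FD 7: (14.195,-38.212) -> (13.1,-45.126) [heading=261, draw]
    -- iteration 4/4 --
    PD: pen down
    FD 7: (13.1,-45.126) -> (12.005,-52.04) [heading=261, draw]
  ]
  -- iteration 2/4 --
  PU: pen up
  RT 180: heading 261 -> 81
  REPEAT 4 [
    -- iteration 1/4 --
    PD: pen down
    FD 7: (12.005,-52.04) -> (13.1,-45.126) [heading=81, draw]
    -- iteration 2/4 --
    PD: pen down
    FD 7: (13.1,-45.126) -> (14.195,-38.212) [heading=81, draw]
    -- iteration 3/4 --
    PD: pen down
    FD 7: (14.195,-38.212) -> (15.29,-31.299) [heading=81, draw]
    -- iteration 4/4 --
    PD: pen down
    FD 7: (15.29,-31.299) -> (16.385,-24.385) [heading=81, draw]
  ]
  -- iteration 3/4 --
  PU: pen up
  RT 180: heading 81 -> 261
  REPEAT 4 [
    -- iteration 1/4 --
    PD: pen down
    FD 7: (16.385,-24.385) -> (15.29,-31.299) [heading=261, draw]
    -- iteration 2/4 --
    PD: pen down
    FD 7: (15.29,-31.299) -> (14.195,-38.212) [heading=261, draw]
    -- iteration 3/4 --
    PD: pen down
    FD 7: (14.195,-38.212) -> (13.1,-45.126) [heading=261, draw]
    -- iteration 4/4 --
    PD: pen down
    FD 7: (13.1,-45.126) -> (12.005,-52.04) [heading=261, draw]
  ]
  -- iteration 4/4 --
  PU: pen up
  RT 180: heading 261 -> 81
  REPEAT 4 [
    -- iteration 1/4 --
    PD: pen down
    FD 7: (12.005,-52.04) -> (13.1,-45.126) [heading=81, draw]
    -- iteration 2/4 --
    PD: pen down
    FD 7: (13.1,-45.126) -> (14.195,-38.212) [heading=81, draw]
    -- iteration 3/4 --
    PD: pen down
    FD 7: (14.195,-38.212) -> (15.29,-31.299) [heading=81, draw]
    -- iteration 4/4 --
    PD: pen down
    FD 7: (15.29,-31.299) -> (16.385,-24.385) [heading=81, draw]
  ]
]
FD 3: (16.385,-24.385) -> (16.854,-21.422) [heading=81, draw]
PD: pen down
FD 10: (16.854,-21.422) -> (18.418,-11.545) [heading=81, draw]
PU: pen up
Final: pos=(18.418,-11.545), heading=81, 20 segment(s) drawn

Segment lengths:
  seg 1: (-2,-6) -> (6.485,-14.485), length = 12
  seg 2: (6.485,-14.485) -> (16.385,-24.385), length = 14
  seg 3: (16.385,-24.385) -> (15.29,-31.299), length = 7
  seg 4: (15.29,-31.299) -> (14.195,-38.212), length = 7
  seg 5: (14.195,-38.212) -> (13.1,-45.126), length = 7
  seg 6: (13.1,-45.126) -> (12.005,-52.04), length = 7
  seg 7: (12.005,-52.04) -> (13.1,-45.126), length = 7
  seg 8: (13.1,-45.126) -> (14.195,-38.212), length = 7
  seg 9: (14.195,-38.212) -> (15.29,-31.299), length = 7
  seg 10: (15.29,-31.299) -> (16.385,-24.385), length = 7
  seg 11: (16.385,-24.385) -> (15.29,-31.299), length = 7
  seg 12: (15.29,-31.299) -> (14.195,-38.212), length = 7
  seg 13: (14.195,-38.212) -> (13.1,-45.126), length = 7
  seg 14: (13.1,-45.126) -> (12.005,-52.04), length = 7
  seg 15: (12.005,-52.04) -> (13.1,-45.126), length = 7
  seg 16: (13.1,-45.126) -> (14.195,-38.212), length = 7
  seg 17: (14.195,-38.212) -> (15.29,-31.299), length = 7
  seg 18: (15.29,-31.299) -> (16.385,-24.385), length = 7
  seg 19: (16.385,-24.385) -> (16.854,-21.422), length = 3
  seg 20: (16.854,-21.422) -> (18.418,-11.545), length = 10
Total = 151

Answer: 151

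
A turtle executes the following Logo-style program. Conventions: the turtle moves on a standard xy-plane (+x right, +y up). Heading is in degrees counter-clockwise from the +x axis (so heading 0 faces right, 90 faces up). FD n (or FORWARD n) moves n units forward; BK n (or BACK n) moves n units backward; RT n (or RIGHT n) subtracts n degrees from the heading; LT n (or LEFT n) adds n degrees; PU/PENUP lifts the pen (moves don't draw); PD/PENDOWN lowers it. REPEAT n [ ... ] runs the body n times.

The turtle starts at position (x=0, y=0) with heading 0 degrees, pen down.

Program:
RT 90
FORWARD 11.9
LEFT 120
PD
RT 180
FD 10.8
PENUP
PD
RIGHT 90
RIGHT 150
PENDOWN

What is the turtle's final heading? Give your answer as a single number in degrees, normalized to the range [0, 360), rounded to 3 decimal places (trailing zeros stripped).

Executing turtle program step by step:
Start: pos=(0,0), heading=0, pen down
RT 90: heading 0 -> 270
FD 11.9: (0,0) -> (0,-11.9) [heading=270, draw]
LT 120: heading 270 -> 30
PD: pen down
RT 180: heading 30 -> 210
FD 10.8: (0,-11.9) -> (-9.353,-17.3) [heading=210, draw]
PU: pen up
PD: pen down
RT 90: heading 210 -> 120
RT 150: heading 120 -> 330
PD: pen down
Final: pos=(-9.353,-17.3), heading=330, 2 segment(s) drawn

Answer: 330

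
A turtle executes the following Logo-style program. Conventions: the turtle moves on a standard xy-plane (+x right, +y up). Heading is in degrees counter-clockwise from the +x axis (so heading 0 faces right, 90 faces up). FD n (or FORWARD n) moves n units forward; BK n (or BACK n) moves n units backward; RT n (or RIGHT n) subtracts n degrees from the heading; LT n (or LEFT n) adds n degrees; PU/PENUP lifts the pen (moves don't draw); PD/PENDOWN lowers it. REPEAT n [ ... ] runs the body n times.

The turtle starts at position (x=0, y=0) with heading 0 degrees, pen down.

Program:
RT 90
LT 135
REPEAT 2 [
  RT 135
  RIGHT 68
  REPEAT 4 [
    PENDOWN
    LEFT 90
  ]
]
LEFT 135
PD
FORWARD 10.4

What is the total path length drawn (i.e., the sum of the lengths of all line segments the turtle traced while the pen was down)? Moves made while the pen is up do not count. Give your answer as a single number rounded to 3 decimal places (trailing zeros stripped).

Answer: 10.4

Derivation:
Executing turtle program step by step:
Start: pos=(0,0), heading=0, pen down
RT 90: heading 0 -> 270
LT 135: heading 270 -> 45
REPEAT 2 [
  -- iteration 1/2 --
  RT 135: heading 45 -> 270
  RT 68: heading 270 -> 202
  REPEAT 4 [
    -- iteration 1/4 --
    PD: pen down
    LT 90: heading 202 -> 292
    -- iteration 2/4 --
    PD: pen down
    LT 90: heading 292 -> 22
    -- iteration 3/4 --
    PD: pen down
    LT 90: heading 22 -> 112
    -- iteration 4/4 --
    PD: pen down
    LT 90: heading 112 -> 202
  ]
  -- iteration 2/2 --
  RT 135: heading 202 -> 67
  RT 68: heading 67 -> 359
  REPEAT 4 [
    -- iteration 1/4 --
    PD: pen down
    LT 90: heading 359 -> 89
    -- iteration 2/4 --
    PD: pen down
    LT 90: heading 89 -> 179
    -- iteration 3/4 --
    PD: pen down
    LT 90: heading 179 -> 269
    -- iteration 4/4 --
    PD: pen down
    LT 90: heading 269 -> 359
  ]
]
LT 135: heading 359 -> 134
PD: pen down
FD 10.4: (0,0) -> (-7.224,7.481) [heading=134, draw]
Final: pos=(-7.224,7.481), heading=134, 1 segment(s) drawn

Segment lengths:
  seg 1: (0,0) -> (-7.224,7.481), length = 10.4
Total = 10.4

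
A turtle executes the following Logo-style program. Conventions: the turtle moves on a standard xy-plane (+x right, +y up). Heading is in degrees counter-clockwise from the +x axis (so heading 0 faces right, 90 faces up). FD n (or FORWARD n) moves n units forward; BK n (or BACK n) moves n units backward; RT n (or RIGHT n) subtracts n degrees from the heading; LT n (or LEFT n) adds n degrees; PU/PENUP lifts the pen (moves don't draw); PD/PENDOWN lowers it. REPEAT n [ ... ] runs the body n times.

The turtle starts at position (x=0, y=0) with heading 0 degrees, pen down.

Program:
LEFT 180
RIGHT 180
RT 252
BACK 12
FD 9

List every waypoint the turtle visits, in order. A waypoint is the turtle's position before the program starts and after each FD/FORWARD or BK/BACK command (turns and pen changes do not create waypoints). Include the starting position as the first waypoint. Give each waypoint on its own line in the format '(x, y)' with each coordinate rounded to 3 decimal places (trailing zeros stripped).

Answer: (0, 0)
(3.708, -11.413)
(0.927, -2.853)

Derivation:
Executing turtle program step by step:
Start: pos=(0,0), heading=0, pen down
LT 180: heading 0 -> 180
RT 180: heading 180 -> 0
RT 252: heading 0 -> 108
BK 12: (0,0) -> (3.708,-11.413) [heading=108, draw]
FD 9: (3.708,-11.413) -> (0.927,-2.853) [heading=108, draw]
Final: pos=(0.927,-2.853), heading=108, 2 segment(s) drawn
Waypoints (3 total):
(0, 0)
(3.708, -11.413)
(0.927, -2.853)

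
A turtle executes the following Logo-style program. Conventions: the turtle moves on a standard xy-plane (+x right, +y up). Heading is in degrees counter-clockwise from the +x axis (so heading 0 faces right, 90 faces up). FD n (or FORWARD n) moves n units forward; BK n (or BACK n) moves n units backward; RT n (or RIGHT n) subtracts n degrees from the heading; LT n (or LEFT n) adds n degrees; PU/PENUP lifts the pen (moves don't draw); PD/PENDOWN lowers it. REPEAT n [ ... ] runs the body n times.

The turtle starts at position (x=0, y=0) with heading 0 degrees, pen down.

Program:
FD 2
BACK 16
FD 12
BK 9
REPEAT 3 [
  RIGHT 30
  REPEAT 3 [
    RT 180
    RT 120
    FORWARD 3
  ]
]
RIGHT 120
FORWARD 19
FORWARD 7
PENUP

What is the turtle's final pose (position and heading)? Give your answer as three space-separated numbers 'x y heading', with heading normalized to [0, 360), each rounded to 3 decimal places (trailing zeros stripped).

Executing turtle program step by step:
Start: pos=(0,0), heading=0, pen down
FD 2: (0,0) -> (2,0) [heading=0, draw]
BK 16: (2,0) -> (-14,0) [heading=0, draw]
FD 12: (-14,0) -> (-2,0) [heading=0, draw]
BK 9: (-2,0) -> (-11,0) [heading=0, draw]
REPEAT 3 [
  -- iteration 1/3 --
  RT 30: heading 0 -> 330
  REPEAT 3 [
    -- iteration 1/3 --
    RT 180: heading 330 -> 150
    RT 120: heading 150 -> 30
    FD 3: (-11,0) -> (-8.402,1.5) [heading=30, draw]
    -- iteration 2/3 --
    RT 180: heading 30 -> 210
    RT 120: heading 210 -> 90
    FD 3: (-8.402,1.5) -> (-8.402,4.5) [heading=90, draw]
    -- iteration 3/3 --
    RT 180: heading 90 -> 270
    RT 120: heading 270 -> 150
    FD 3: (-8.402,4.5) -> (-11,6) [heading=150, draw]
  ]
  -- iteration 2/3 --
  RT 30: heading 150 -> 120
  REPEAT 3 [
    -- iteration 1/3 --
    RT 180: heading 120 -> 300
    RT 120: heading 300 -> 180
    FD 3: (-11,6) -> (-14,6) [heading=180, draw]
    -- iteration 2/3 --
    RT 180: heading 180 -> 0
    RT 120: heading 0 -> 240
    FD 3: (-14,6) -> (-15.5,3.402) [heading=240, draw]
    -- iteration 3/3 --
    RT 180: heading 240 -> 60
    RT 120: heading 60 -> 300
    FD 3: (-15.5,3.402) -> (-14,0.804) [heading=300, draw]
  ]
  -- iteration 3/3 --
  RT 30: heading 300 -> 270
  REPEAT 3 [
    -- iteration 1/3 --
    RT 180: heading 270 -> 90
    RT 120: heading 90 -> 330
    FD 3: (-14,0.804) -> (-11.402,-0.696) [heading=330, draw]
    -- iteration 2/3 --
    RT 180: heading 330 -> 150
    RT 120: heading 150 -> 30
    FD 3: (-11.402,-0.696) -> (-8.804,0.804) [heading=30, draw]
    -- iteration 3/3 --
    RT 180: heading 30 -> 210
    RT 120: heading 210 -> 90
    FD 3: (-8.804,0.804) -> (-8.804,3.804) [heading=90, draw]
  ]
]
RT 120: heading 90 -> 330
FD 19: (-8.804,3.804) -> (7.651,-5.696) [heading=330, draw]
FD 7: (7.651,-5.696) -> (13.713,-9.196) [heading=330, draw]
PU: pen up
Final: pos=(13.713,-9.196), heading=330, 15 segment(s) drawn

Answer: 13.713 -9.196 330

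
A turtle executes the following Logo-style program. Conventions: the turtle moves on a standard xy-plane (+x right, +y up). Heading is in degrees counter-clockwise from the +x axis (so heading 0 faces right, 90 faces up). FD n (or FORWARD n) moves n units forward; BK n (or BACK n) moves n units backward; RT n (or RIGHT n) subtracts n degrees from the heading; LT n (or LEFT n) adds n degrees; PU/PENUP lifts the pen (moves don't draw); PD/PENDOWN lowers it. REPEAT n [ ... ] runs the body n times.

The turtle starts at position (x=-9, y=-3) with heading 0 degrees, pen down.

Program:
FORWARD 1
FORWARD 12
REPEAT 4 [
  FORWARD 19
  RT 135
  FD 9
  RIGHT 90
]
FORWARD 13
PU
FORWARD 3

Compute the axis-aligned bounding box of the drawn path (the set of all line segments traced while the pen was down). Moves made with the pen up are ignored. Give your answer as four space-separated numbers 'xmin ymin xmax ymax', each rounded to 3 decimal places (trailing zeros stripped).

Executing turtle program step by step:
Start: pos=(-9,-3), heading=0, pen down
FD 1: (-9,-3) -> (-8,-3) [heading=0, draw]
FD 12: (-8,-3) -> (4,-3) [heading=0, draw]
REPEAT 4 [
  -- iteration 1/4 --
  FD 19: (4,-3) -> (23,-3) [heading=0, draw]
  RT 135: heading 0 -> 225
  FD 9: (23,-3) -> (16.636,-9.364) [heading=225, draw]
  RT 90: heading 225 -> 135
  -- iteration 2/4 --
  FD 19: (16.636,-9.364) -> (3.201,4.071) [heading=135, draw]
  RT 135: heading 135 -> 0
  FD 9: (3.201,4.071) -> (12.201,4.071) [heading=0, draw]
  RT 90: heading 0 -> 270
  -- iteration 3/4 --
  FD 19: (12.201,4.071) -> (12.201,-14.929) [heading=270, draw]
  RT 135: heading 270 -> 135
  FD 9: (12.201,-14.929) -> (5.837,-8.565) [heading=135, draw]
  RT 90: heading 135 -> 45
  -- iteration 4/4 --
  FD 19: (5.837,-8.565) -> (19.272,4.87) [heading=45, draw]
  RT 135: heading 45 -> 270
  FD 9: (19.272,4.87) -> (19.272,-4.13) [heading=270, draw]
  RT 90: heading 270 -> 180
]
FD 13: (19.272,-4.13) -> (6.272,-4.13) [heading=180, draw]
PU: pen up
FD 3: (6.272,-4.13) -> (3.272,-4.13) [heading=180, move]
Final: pos=(3.272,-4.13), heading=180, 11 segment(s) drawn

Segment endpoints: x in {-9, -8, 3.201, 4, 5.837, 6.272, 12.201, 12.201, 16.636, 19.272, 19.272, 23}, y in {-14.929, -9.364, -8.565, -4.13, -4.13, -3, 4.071, 4.071, 4.87}
xmin=-9, ymin=-14.929, xmax=23, ymax=4.87

Answer: -9 -14.929 23 4.87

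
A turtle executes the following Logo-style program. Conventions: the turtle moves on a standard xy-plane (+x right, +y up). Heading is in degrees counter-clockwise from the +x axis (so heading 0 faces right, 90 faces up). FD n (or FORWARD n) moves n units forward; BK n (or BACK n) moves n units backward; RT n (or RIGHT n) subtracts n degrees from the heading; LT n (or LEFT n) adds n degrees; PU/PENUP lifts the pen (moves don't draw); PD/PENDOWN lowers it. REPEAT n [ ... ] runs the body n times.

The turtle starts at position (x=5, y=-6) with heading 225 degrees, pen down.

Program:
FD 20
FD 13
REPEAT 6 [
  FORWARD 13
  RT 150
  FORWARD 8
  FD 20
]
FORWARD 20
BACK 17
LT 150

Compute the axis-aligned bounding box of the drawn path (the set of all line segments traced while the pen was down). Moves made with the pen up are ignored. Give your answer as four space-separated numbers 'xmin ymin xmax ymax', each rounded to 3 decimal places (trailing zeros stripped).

Executing turtle program step by step:
Start: pos=(5,-6), heading=225, pen down
FD 20: (5,-6) -> (-9.142,-20.142) [heading=225, draw]
FD 13: (-9.142,-20.142) -> (-18.335,-29.335) [heading=225, draw]
REPEAT 6 [
  -- iteration 1/6 --
  FD 13: (-18.335,-29.335) -> (-27.527,-38.527) [heading=225, draw]
  RT 150: heading 225 -> 75
  FD 8: (-27.527,-38.527) -> (-25.456,-30.8) [heading=75, draw]
  FD 20: (-25.456,-30.8) -> (-20.28,-11.481) [heading=75, draw]
  -- iteration 2/6 --
  FD 13: (-20.28,-11.481) -> (-16.915,1.076) [heading=75, draw]
  RT 150: heading 75 -> 285
  FD 8: (-16.915,1.076) -> (-14.845,-6.651) [heading=285, draw]
  FD 20: (-14.845,-6.651) -> (-9.668,-25.97) [heading=285, draw]
  -- iteration 3/6 --
  FD 13: (-9.668,-25.97) -> (-6.304,-38.527) [heading=285, draw]
  RT 150: heading 285 -> 135
  FD 8: (-6.304,-38.527) -> (-11.961,-32.87) [heading=135, draw]
  FD 20: (-11.961,-32.87) -> (-26.103,-18.728) [heading=135, draw]
  -- iteration 4/6 --
  FD 13: (-26.103,-18.728) -> (-35.295,-9.536) [heading=135, draw]
  RT 150: heading 135 -> 345
  FD 8: (-35.295,-9.536) -> (-27.568,-11.606) [heading=345, draw]
  FD 20: (-27.568,-11.606) -> (-8.249,-16.782) [heading=345, draw]
  -- iteration 5/6 --
  FD 13: (-8.249,-16.782) -> (4.308,-20.147) [heading=345, draw]
  RT 150: heading 345 -> 195
  FD 8: (4.308,-20.147) -> (-3.42,-22.218) [heading=195, draw]
  FD 20: (-3.42,-22.218) -> (-22.738,-27.394) [heading=195, draw]
  -- iteration 6/6 --
  FD 13: (-22.738,-27.394) -> (-35.295,-30.759) [heading=195, draw]
  RT 150: heading 195 -> 45
  FD 8: (-35.295,-30.759) -> (-29.638,-25.102) [heading=45, draw]
  FD 20: (-29.638,-25.102) -> (-15.496,-10.96) [heading=45, draw]
]
FD 20: (-15.496,-10.96) -> (-1.354,3.182) [heading=45, draw]
BK 17: (-1.354,3.182) -> (-13.375,-8.838) [heading=45, draw]
LT 150: heading 45 -> 195
Final: pos=(-13.375,-8.838), heading=195, 22 segment(s) drawn

Segment endpoints: x in {-35.295, -35.295, -29.638, -27.568, -27.527, -26.103, -25.456, -22.738, -20.28, -18.335, -16.915, -15.496, -14.845, -13.375, -11.961, -9.668, -9.142, -8.249, -6.304, -3.42, -1.354, 4.308, 5}, y in {-38.527, -32.87, -30.8, -30.759, -29.335, -27.394, -25.97, -25.102, -22.218, -20.147, -20.142, -18.728, -16.782, -11.606, -11.481, -10.96, -9.536, -8.838, -6.651, -6, 1.076, 3.182}
xmin=-35.295, ymin=-38.527, xmax=5, ymax=3.182

Answer: -35.295 -38.527 5 3.182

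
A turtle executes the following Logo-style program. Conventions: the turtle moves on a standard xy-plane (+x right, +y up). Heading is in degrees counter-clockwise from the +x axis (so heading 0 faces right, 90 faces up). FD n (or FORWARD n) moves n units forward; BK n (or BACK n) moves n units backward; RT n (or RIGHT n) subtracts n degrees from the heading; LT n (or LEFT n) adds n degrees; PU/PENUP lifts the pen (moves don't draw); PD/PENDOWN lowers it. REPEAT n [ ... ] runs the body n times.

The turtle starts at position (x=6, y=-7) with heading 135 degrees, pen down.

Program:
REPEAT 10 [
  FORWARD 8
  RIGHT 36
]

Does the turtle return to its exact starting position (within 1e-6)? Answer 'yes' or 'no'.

Answer: yes

Derivation:
Executing turtle program step by step:
Start: pos=(6,-7), heading=135, pen down
REPEAT 10 [
  -- iteration 1/10 --
  FD 8: (6,-7) -> (0.343,-1.343) [heading=135, draw]
  RT 36: heading 135 -> 99
  -- iteration 2/10 --
  FD 8: (0.343,-1.343) -> (-0.908,6.558) [heading=99, draw]
  RT 36: heading 99 -> 63
  -- iteration 3/10 --
  FD 8: (-0.908,6.558) -> (2.724,13.686) [heading=63, draw]
  RT 36: heading 63 -> 27
  -- iteration 4/10 --
  FD 8: (2.724,13.686) -> (9.852,17.318) [heading=27, draw]
  RT 36: heading 27 -> 351
  -- iteration 5/10 --
  FD 8: (9.852,17.318) -> (17.753,16.067) [heading=351, draw]
  RT 36: heading 351 -> 315
  -- iteration 6/10 --
  FD 8: (17.753,16.067) -> (23.41,10.41) [heading=315, draw]
  RT 36: heading 315 -> 279
  -- iteration 7/10 --
  FD 8: (23.41,10.41) -> (24.661,2.509) [heading=279, draw]
  RT 36: heading 279 -> 243
  -- iteration 8/10 --
  FD 8: (24.661,2.509) -> (21.03,-4.62) [heading=243, draw]
  RT 36: heading 243 -> 207
  -- iteration 9/10 --
  FD 8: (21.03,-4.62) -> (13.902,-8.251) [heading=207, draw]
  RT 36: heading 207 -> 171
  -- iteration 10/10 --
  FD 8: (13.902,-8.251) -> (6,-7) [heading=171, draw]
  RT 36: heading 171 -> 135
]
Final: pos=(6,-7), heading=135, 10 segment(s) drawn

Start position: (6, -7)
Final position: (6, -7)
Distance = 0; < 1e-6 -> CLOSED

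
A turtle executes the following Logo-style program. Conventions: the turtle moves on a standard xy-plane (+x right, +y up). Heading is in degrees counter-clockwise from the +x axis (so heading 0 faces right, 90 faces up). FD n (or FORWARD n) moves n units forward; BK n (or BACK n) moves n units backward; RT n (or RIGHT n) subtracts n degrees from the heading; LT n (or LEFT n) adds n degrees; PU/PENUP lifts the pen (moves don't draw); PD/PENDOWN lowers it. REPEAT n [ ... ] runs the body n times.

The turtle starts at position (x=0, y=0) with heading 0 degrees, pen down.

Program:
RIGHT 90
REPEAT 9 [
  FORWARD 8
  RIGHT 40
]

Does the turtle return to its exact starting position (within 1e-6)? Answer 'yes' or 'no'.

Answer: yes

Derivation:
Executing turtle program step by step:
Start: pos=(0,0), heading=0, pen down
RT 90: heading 0 -> 270
REPEAT 9 [
  -- iteration 1/9 --
  FD 8: (0,0) -> (0,-8) [heading=270, draw]
  RT 40: heading 270 -> 230
  -- iteration 2/9 --
  FD 8: (0,-8) -> (-5.142,-14.128) [heading=230, draw]
  RT 40: heading 230 -> 190
  -- iteration 3/9 --
  FD 8: (-5.142,-14.128) -> (-13.021,-15.518) [heading=190, draw]
  RT 40: heading 190 -> 150
  -- iteration 4/9 --
  FD 8: (-13.021,-15.518) -> (-19.949,-11.518) [heading=150, draw]
  RT 40: heading 150 -> 110
  -- iteration 5/9 --
  FD 8: (-19.949,-11.518) -> (-22.685,-4) [heading=110, draw]
  RT 40: heading 110 -> 70
  -- iteration 6/9 --
  FD 8: (-22.685,-4) -> (-19.949,3.518) [heading=70, draw]
  RT 40: heading 70 -> 30
  -- iteration 7/9 --
  FD 8: (-19.949,3.518) -> (-13.021,7.518) [heading=30, draw]
  RT 40: heading 30 -> 350
  -- iteration 8/9 --
  FD 8: (-13.021,7.518) -> (-5.142,6.128) [heading=350, draw]
  RT 40: heading 350 -> 310
  -- iteration 9/9 --
  FD 8: (-5.142,6.128) -> (0,0) [heading=310, draw]
  RT 40: heading 310 -> 270
]
Final: pos=(0,0), heading=270, 9 segment(s) drawn

Start position: (0, 0)
Final position: (0, 0)
Distance = 0; < 1e-6 -> CLOSED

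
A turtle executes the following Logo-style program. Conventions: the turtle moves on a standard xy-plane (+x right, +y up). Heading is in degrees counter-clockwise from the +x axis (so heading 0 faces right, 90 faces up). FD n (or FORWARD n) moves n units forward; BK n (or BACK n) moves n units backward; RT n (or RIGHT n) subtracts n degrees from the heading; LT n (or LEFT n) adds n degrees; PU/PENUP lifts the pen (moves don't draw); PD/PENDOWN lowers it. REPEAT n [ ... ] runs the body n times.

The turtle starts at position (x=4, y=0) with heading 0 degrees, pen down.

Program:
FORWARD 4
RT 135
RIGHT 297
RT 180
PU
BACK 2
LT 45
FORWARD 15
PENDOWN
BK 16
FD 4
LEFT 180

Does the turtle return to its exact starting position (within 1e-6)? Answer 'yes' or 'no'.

Answer: no

Derivation:
Executing turtle program step by step:
Start: pos=(4,0), heading=0, pen down
FD 4: (4,0) -> (8,0) [heading=0, draw]
RT 135: heading 0 -> 225
RT 297: heading 225 -> 288
RT 180: heading 288 -> 108
PU: pen up
BK 2: (8,0) -> (8.618,-1.902) [heading=108, move]
LT 45: heading 108 -> 153
FD 15: (8.618,-1.902) -> (-4.747,4.908) [heading=153, move]
PD: pen down
BK 16: (-4.747,4.908) -> (9.509,-2.356) [heading=153, draw]
FD 4: (9.509,-2.356) -> (5.945,-0.54) [heading=153, draw]
LT 180: heading 153 -> 333
Final: pos=(5.945,-0.54), heading=333, 3 segment(s) drawn

Start position: (4, 0)
Final position: (5.945, -0.54)
Distance = 2.019; >= 1e-6 -> NOT closed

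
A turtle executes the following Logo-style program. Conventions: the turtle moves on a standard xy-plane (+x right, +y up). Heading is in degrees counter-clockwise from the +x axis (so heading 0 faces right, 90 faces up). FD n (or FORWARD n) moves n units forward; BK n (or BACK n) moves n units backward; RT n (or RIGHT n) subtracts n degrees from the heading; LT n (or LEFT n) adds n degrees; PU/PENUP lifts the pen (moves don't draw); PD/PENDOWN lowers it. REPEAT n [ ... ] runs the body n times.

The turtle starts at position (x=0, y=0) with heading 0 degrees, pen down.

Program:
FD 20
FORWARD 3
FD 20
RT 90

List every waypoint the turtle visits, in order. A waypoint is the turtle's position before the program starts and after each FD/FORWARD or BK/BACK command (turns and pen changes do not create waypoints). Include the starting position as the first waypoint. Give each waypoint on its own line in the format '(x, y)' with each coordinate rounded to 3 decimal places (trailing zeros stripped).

Answer: (0, 0)
(20, 0)
(23, 0)
(43, 0)

Derivation:
Executing turtle program step by step:
Start: pos=(0,0), heading=0, pen down
FD 20: (0,0) -> (20,0) [heading=0, draw]
FD 3: (20,0) -> (23,0) [heading=0, draw]
FD 20: (23,0) -> (43,0) [heading=0, draw]
RT 90: heading 0 -> 270
Final: pos=(43,0), heading=270, 3 segment(s) drawn
Waypoints (4 total):
(0, 0)
(20, 0)
(23, 0)
(43, 0)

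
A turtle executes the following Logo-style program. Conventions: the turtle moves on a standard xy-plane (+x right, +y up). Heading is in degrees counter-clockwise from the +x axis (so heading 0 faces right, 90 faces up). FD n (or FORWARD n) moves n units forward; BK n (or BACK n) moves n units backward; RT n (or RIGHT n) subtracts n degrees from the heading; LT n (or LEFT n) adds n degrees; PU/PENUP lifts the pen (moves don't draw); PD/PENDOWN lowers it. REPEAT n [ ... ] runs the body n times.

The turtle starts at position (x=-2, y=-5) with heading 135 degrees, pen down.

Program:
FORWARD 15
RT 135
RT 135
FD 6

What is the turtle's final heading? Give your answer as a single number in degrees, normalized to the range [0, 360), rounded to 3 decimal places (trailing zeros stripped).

Executing turtle program step by step:
Start: pos=(-2,-5), heading=135, pen down
FD 15: (-2,-5) -> (-12.607,5.607) [heading=135, draw]
RT 135: heading 135 -> 0
RT 135: heading 0 -> 225
FD 6: (-12.607,5.607) -> (-16.849,1.364) [heading=225, draw]
Final: pos=(-16.849,1.364), heading=225, 2 segment(s) drawn

Answer: 225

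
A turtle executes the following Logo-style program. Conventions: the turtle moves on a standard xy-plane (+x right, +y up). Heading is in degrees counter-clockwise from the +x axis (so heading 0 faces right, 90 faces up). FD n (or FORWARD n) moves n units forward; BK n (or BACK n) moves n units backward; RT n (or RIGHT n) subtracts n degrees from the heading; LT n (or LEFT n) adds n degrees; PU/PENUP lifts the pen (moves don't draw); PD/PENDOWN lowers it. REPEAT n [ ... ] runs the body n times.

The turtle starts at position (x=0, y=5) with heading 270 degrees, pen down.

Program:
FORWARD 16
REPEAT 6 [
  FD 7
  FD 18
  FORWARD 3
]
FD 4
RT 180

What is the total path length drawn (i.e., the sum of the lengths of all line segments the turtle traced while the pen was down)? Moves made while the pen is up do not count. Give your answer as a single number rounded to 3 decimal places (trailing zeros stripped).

Answer: 188

Derivation:
Executing turtle program step by step:
Start: pos=(0,5), heading=270, pen down
FD 16: (0,5) -> (0,-11) [heading=270, draw]
REPEAT 6 [
  -- iteration 1/6 --
  FD 7: (0,-11) -> (0,-18) [heading=270, draw]
  FD 18: (0,-18) -> (0,-36) [heading=270, draw]
  FD 3: (0,-36) -> (0,-39) [heading=270, draw]
  -- iteration 2/6 --
  FD 7: (0,-39) -> (0,-46) [heading=270, draw]
  FD 18: (0,-46) -> (0,-64) [heading=270, draw]
  FD 3: (0,-64) -> (0,-67) [heading=270, draw]
  -- iteration 3/6 --
  FD 7: (0,-67) -> (0,-74) [heading=270, draw]
  FD 18: (0,-74) -> (0,-92) [heading=270, draw]
  FD 3: (0,-92) -> (0,-95) [heading=270, draw]
  -- iteration 4/6 --
  FD 7: (0,-95) -> (0,-102) [heading=270, draw]
  FD 18: (0,-102) -> (0,-120) [heading=270, draw]
  FD 3: (0,-120) -> (0,-123) [heading=270, draw]
  -- iteration 5/6 --
  FD 7: (0,-123) -> (0,-130) [heading=270, draw]
  FD 18: (0,-130) -> (0,-148) [heading=270, draw]
  FD 3: (0,-148) -> (0,-151) [heading=270, draw]
  -- iteration 6/6 --
  FD 7: (0,-151) -> (0,-158) [heading=270, draw]
  FD 18: (0,-158) -> (0,-176) [heading=270, draw]
  FD 3: (0,-176) -> (0,-179) [heading=270, draw]
]
FD 4: (0,-179) -> (0,-183) [heading=270, draw]
RT 180: heading 270 -> 90
Final: pos=(0,-183), heading=90, 20 segment(s) drawn

Segment lengths:
  seg 1: (0,5) -> (0,-11), length = 16
  seg 2: (0,-11) -> (0,-18), length = 7
  seg 3: (0,-18) -> (0,-36), length = 18
  seg 4: (0,-36) -> (0,-39), length = 3
  seg 5: (0,-39) -> (0,-46), length = 7
  seg 6: (0,-46) -> (0,-64), length = 18
  seg 7: (0,-64) -> (0,-67), length = 3
  seg 8: (0,-67) -> (0,-74), length = 7
  seg 9: (0,-74) -> (0,-92), length = 18
  seg 10: (0,-92) -> (0,-95), length = 3
  seg 11: (0,-95) -> (0,-102), length = 7
  seg 12: (0,-102) -> (0,-120), length = 18
  seg 13: (0,-120) -> (0,-123), length = 3
  seg 14: (0,-123) -> (0,-130), length = 7
  seg 15: (0,-130) -> (0,-148), length = 18
  seg 16: (0,-148) -> (0,-151), length = 3
  seg 17: (0,-151) -> (0,-158), length = 7
  seg 18: (0,-158) -> (0,-176), length = 18
  seg 19: (0,-176) -> (0,-179), length = 3
  seg 20: (0,-179) -> (0,-183), length = 4
Total = 188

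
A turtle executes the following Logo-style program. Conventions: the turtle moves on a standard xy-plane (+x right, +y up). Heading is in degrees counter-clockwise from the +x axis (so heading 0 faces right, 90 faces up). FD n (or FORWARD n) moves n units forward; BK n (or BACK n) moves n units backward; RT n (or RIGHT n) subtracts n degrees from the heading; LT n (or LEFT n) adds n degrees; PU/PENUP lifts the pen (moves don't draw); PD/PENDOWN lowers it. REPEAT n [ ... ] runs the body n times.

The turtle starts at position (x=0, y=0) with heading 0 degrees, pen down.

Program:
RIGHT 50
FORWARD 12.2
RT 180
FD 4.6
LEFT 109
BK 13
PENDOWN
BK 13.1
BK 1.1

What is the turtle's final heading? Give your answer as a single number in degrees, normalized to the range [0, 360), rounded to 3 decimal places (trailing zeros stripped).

Executing turtle program step by step:
Start: pos=(0,0), heading=0, pen down
RT 50: heading 0 -> 310
FD 12.2: (0,0) -> (7.842,-9.346) [heading=310, draw]
RT 180: heading 310 -> 130
FD 4.6: (7.842,-9.346) -> (4.885,-5.822) [heading=130, draw]
LT 109: heading 130 -> 239
BK 13: (4.885,-5.822) -> (11.581,5.321) [heading=239, draw]
PD: pen down
BK 13.1: (11.581,5.321) -> (18.328,16.55) [heading=239, draw]
BK 1.1: (18.328,16.55) -> (18.894,17.493) [heading=239, draw]
Final: pos=(18.894,17.493), heading=239, 5 segment(s) drawn

Answer: 239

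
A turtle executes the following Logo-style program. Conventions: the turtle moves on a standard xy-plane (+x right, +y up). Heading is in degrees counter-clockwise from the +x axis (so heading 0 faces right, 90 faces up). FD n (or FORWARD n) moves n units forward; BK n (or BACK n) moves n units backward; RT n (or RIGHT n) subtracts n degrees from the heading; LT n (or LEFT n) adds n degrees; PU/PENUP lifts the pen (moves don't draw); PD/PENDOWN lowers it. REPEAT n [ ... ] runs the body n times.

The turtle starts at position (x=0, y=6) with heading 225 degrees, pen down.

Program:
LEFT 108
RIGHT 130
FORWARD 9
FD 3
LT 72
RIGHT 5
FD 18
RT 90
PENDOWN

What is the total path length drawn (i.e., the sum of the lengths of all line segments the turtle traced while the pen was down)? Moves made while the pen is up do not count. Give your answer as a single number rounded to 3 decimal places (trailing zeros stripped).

Answer: 30

Derivation:
Executing turtle program step by step:
Start: pos=(0,6), heading=225, pen down
LT 108: heading 225 -> 333
RT 130: heading 333 -> 203
FD 9: (0,6) -> (-8.285,2.483) [heading=203, draw]
FD 3: (-8.285,2.483) -> (-11.046,1.311) [heading=203, draw]
LT 72: heading 203 -> 275
RT 5: heading 275 -> 270
FD 18: (-11.046,1.311) -> (-11.046,-16.689) [heading=270, draw]
RT 90: heading 270 -> 180
PD: pen down
Final: pos=(-11.046,-16.689), heading=180, 3 segment(s) drawn

Segment lengths:
  seg 1: (0,6) -> (-8.285,2.483), length = 9
  seg 2: (-8.285,2.483) -> (-11.046,1.311), length = 3
  seg 3: (-11.046,1.311) -> (-11.046,-16.689), length = 18
Total = 30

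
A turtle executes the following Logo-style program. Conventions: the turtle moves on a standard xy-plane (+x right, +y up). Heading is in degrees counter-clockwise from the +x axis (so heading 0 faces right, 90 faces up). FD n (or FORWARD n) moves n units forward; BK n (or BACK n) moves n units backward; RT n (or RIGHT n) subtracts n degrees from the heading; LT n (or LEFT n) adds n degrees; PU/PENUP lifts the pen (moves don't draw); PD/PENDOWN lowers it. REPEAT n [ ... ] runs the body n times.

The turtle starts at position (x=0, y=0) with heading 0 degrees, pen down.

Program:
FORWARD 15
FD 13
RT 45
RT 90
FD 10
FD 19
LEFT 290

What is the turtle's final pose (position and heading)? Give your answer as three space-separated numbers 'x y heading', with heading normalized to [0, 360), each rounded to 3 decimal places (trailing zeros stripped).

Answer: 7.494 -20.506 155

Derivation:
Executing turtle program step by step:
Start: pos=(0,0), heading=0, pen down
FD 15: (0,0) -> (15,0) [heading=0, draw]
FD 13: (15,0) -> (28,0) [heading=0, draw]
RT 45: heading 0 -> 315
RT 90: heading 315 -> 225
FD 10: (28,0) -> (20.929,-7.071) [heading=225, draw]
FD 19: (20.929,-7.071) -> (7.494,-20.506) [heading=225, draw]
LT 290: heading 225 -> 155
Final: pos=(7.494,-20.506), heading=155, 4 segment(s) drawn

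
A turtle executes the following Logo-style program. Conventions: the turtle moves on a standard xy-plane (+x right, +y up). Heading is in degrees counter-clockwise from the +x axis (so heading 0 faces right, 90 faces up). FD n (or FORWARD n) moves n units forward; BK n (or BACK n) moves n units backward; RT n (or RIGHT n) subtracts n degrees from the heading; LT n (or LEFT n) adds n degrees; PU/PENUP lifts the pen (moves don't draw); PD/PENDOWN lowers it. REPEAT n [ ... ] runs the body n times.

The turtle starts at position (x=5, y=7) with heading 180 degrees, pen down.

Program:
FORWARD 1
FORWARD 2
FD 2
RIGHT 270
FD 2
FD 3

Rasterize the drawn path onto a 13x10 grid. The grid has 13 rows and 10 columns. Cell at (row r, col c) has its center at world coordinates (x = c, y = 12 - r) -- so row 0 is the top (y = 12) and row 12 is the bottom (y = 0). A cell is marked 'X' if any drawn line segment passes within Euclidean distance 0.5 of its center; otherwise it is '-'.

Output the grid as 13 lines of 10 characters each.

Answer: ----------
----------
----------
----------
----------
XXXXXX----
X---------
X---------
X---------
X---------
X---------
----------
----------

Derivation:
Segment 0: (5,7) -> (4,7)
Segment 1: (4,7) -> (2,7)
Segment 2: (2,7) -> (0,7)
Segment 3: (0,7) -> (0,5)
Segment 4: (0,5) -> (0,2)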